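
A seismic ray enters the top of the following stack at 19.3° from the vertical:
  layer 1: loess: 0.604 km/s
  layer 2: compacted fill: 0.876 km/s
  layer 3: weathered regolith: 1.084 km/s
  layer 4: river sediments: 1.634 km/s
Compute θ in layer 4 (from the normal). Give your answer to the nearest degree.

Ray parameter p = sin 19.3° / 0.604 = 5.4721e-01 s/km.
sin θ_4 = p·V_4 = 5.4721e-01 × 1.634 = 0.8941.
θ_4 = arcsin 0.8941 = 63.40°.

63°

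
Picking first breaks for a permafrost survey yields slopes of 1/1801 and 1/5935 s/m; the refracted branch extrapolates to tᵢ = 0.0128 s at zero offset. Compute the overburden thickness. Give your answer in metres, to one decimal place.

12.1 m

θ_c = arcsin(1801/5935) = 17.67°; cos θ_c = 0.9528.
tᵢ = 2h cos θ_c/V₁ ⇒ h = tᵢ·V₁/(2 cos θ_c) = 0.0128·1801/(2·0.9528) = 12.10 m.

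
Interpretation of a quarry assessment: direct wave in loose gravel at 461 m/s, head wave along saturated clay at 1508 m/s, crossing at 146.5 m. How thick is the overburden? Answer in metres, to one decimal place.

x_cross = 2h·√((V₂+V₁)/(V₂−V₁)) → h = x_cross / (2·√((V₂+V₁)/(V₂−V₁))).
√((V₂+V₁)/(V₂−V₁)) = √((1508+461)/(1508−461)) = 1.3714.
h = 146.5 / (2·1.3714) = 53.41 m.

53.4 m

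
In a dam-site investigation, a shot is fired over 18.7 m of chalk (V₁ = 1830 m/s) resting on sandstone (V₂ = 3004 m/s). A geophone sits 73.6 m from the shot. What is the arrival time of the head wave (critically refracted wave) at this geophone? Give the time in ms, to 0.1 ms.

θ_c = arcsin(V₁/V₂) = arcsin(1830/3004) = 37.53°, cos θ_c = 0.7930.
Intercept time tᵢ = 2h cos θ_c / V₁ = 2·18.7·0.7930/1830 = 0.01621 s.
t = x/V₂ + tᵢ = 73.6/3004 + 0.01621 = 0.04071 s.

40.7 ms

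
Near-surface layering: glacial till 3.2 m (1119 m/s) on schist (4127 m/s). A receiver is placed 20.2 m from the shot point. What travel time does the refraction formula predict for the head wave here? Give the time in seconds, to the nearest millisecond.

0.010 s

t = x/V₂ + 2h·√(V₂²−V₁²)/(V₁V₂).
√(V₂²−V₁²) = √(4127²−1119²) = 3972.4 m/s; delay term = 2·3.2·3972.4/(1119·4127) = 0.00551 s.
t = 20.2/4127 + 0.00551 = 0.01040 s.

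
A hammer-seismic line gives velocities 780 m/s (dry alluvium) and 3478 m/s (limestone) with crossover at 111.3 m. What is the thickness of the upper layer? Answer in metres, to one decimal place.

44.3 m

x_cross = 2h·√((V₂+V₁)/(V₂−V₁)) → h = x_cross / (2·√((V₂+V₁)/(V₂−V₁))).
√((V₂+V₁)/(V₂−V₁)) = √((3478+780)/(3478−780)) = 1.2563.
h = 111.3 / (2·1.2563) = 44.30 m.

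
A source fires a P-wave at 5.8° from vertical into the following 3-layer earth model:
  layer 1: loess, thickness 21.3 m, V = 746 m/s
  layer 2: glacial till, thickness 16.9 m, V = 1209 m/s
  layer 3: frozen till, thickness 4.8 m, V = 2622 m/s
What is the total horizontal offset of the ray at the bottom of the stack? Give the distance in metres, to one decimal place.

Ray parameter p = sin 5.8° / 746 m/s = 1.3546e-04 s/m.
Layer 1: θ = 5.80°; offset = 21.3·tan 5.80° = 2.164 m.
Layer 2: sin θ = p·1209 = 0.1638 → θ = 9.43°; offset = 16.9·tan 9.43° = 2.806 m.
Layer 3: sin θ = p·2622 = 0.3552 → θ = 20.80°; offset = 4.8·tan 20.80° = 1.824 m.
Summing the layer offsets gives 6.793 m.

6.8 m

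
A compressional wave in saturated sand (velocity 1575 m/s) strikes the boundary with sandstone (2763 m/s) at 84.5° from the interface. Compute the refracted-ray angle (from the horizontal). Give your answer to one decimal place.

80.3°

Angle from the normal: 90° − 84.5° = 5.5°.
sin θ₁/V₁ = sin θ₂/V₂ ⇒ sin θ₂ = 2763·sin 5.5°/1575 = 2763·0.0958/1575 = 0.1681.
θ₂ = sin⁻¹(0.1681) = 9.68° (from vertical).
From the interface: 90° − 9.68° = 80.32°.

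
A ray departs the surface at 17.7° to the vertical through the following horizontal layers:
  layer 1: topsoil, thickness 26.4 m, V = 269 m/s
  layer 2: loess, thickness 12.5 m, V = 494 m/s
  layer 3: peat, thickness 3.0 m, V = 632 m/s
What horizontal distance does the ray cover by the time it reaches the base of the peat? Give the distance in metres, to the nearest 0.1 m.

19.9 m

Apply Snell's law at each interface; in layer i the horizontal offset is hᵢ·tan θᵢ.
Layer 1: θ = 17.70°; offset = 26.4·tan 17.70° = 8.425 m.
Layer 2: sin θ = 494·sin 17.7°/269 = 0.5583, θ = 33.94°; offset = 12.5·tan 33.94° = 8.413 m.
Layer 3: sin θ = 632·sin 17.7°/269 = 0.7143, θ = 45.59°; offset = 3.0·tan 45.59° = 3.062 m.
Summing the layer offsets gives 19.900 m.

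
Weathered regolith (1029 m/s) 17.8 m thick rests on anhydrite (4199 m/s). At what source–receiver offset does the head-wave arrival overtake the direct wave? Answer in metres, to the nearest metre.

46 m

x_cross = 2h·√((V₂+V₁)/(V₂−V₁)).
(V₂+V₁)/(V₂−V₁) = (4199+1029)/(4199−1029) = 1.6492; √ = 1.2842.
x_cross = 2·17.8·1.2842 = 45.72 m.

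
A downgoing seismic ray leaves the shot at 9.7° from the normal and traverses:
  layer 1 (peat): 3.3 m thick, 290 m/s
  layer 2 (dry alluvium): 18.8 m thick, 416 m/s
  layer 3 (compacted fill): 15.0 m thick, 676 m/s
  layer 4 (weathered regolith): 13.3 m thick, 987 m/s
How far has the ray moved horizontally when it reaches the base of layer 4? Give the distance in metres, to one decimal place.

Ray parameter p = sin 9.7° / 290 m/s = 5.8100e-04 s/m.
Layer 1: θ = 9.70°; offset = 3.3·tan 9.70° = 0.564 m.
Layer 2: sin θ = p·416 = 0.2417 → θ = 13.99°; offset = 18.8·tan 13.99° = 4.683 m.
Layer 3: sin θ = p·676 = 0.3928 → θ = 23.13°; offset = 15.0·tan 23.13° = 6.406 m.
Layer 4: sin θ = p·987 = 0.5734 → θ = 34.99°; offset = 13.3·tan 34.99° = 9.310 m.
Total horizontal offset = 20.962 m.

21.0 m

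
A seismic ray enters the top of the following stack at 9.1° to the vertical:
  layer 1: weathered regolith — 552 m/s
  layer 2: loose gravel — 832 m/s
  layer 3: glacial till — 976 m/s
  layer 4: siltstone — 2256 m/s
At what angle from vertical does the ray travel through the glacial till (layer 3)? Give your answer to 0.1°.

Snell's law across each interface conserves sin θ / V, so sin θ_3 = V_3·sin θ₁/V₁.
sin θ_3 = 976 × sin 9.1° / 552 = 0.2796.
θ_3 = arcsin 0.2796 = 16.24°.

16.2°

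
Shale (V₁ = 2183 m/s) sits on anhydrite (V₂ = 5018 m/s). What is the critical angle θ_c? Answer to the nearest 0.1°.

25.8°

At critical incidence the refracted ray runs along the interface (θ₂ = 90°), so sin θ_c = V₁/V₂.
θ_c = arcsin(2183/5018) = arcsin 0.4350 = 25.79°.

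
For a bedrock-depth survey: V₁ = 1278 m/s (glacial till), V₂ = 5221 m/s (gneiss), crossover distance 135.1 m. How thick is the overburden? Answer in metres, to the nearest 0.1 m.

h = (x_cross/2)·√((V₂−V₁)/(V₂+V₁)).
(V₂−V₁)/(V₂+V₁) = (5221−1278)/(5221+1278) = 0.6067; √ = 0.7789.
h = (135.1/2)·0.7789 = 52.62 m.

52.6 m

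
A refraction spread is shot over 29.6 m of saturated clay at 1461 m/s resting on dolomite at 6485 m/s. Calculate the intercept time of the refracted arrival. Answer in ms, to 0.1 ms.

tᵢ = 2h·√(V₂²−V₁²)/(V₁V₂).
√(V₂²−V₁²) = √(6485²−1461²) = 6318.3 m/s.
tᵢ = 2·29.6·6318.3/(1461·6485) = 0.03948 s.

39.5 ms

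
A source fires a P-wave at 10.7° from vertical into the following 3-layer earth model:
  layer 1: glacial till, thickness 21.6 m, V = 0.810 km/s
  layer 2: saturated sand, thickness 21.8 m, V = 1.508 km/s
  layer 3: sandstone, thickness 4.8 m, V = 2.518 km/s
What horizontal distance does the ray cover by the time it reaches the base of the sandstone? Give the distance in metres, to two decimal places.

15.50 m

Apply Snell's law at each interface; in layer i the horizontal offset is hᵢ·tan θᵢ.
Layer 1: θ = 10.70°; offset = 21.6·tan 10.70° = 4.0814 m.
Layer 2: sin θ = 1.508·sin 10.7°/0.810 = 0.3457, θ = 20.22°; offset = 21.8·tan 20.22° = 8.0304 m.
Layer 3: sin θ = 2.518·sin 10.7°/0.810 = 0.5772, θ = 35.25°; offset = 4.8·tan 35.25° = 3.3925 m.
Σ offsets = 15.5043 m.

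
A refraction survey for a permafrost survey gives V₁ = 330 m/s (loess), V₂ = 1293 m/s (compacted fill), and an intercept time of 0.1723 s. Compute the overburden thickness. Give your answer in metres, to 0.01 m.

29.40 m

h = tᵢ·V₁·V₂ / (2·√(V₂²−V₁²)).
√(V₂²−V₁²) = √(1293² − 330²) = 1250.2 m/s.
h = 0.1723 s × 330 × 1293 / (2 × 1250.2) = 29.40 m.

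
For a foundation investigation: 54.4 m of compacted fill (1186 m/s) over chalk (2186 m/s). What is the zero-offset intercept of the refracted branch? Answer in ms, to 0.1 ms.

tᵢ = 2h·√(V₂²−V₁²)/(V₁V₂).
√(V₂²−V₁²) = √(2186²−1186²) = 1836.3 m/s.
tᵢ = 2·54.4·1836.3/(1186·2186) = 0.07706 s.

77.1 ms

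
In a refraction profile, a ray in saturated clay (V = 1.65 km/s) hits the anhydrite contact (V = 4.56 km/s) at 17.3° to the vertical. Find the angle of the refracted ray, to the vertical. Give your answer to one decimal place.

sin θ₁/V₁ = sin θ₂/V₂ ⇒ sin θ₂ = 4.56·sin 17.3°/1.65 = 4.56·0.2974/1.65 = 0.8218.
θ₂ = arcsin 0.8218 = 55.27° from the normal.

55.3°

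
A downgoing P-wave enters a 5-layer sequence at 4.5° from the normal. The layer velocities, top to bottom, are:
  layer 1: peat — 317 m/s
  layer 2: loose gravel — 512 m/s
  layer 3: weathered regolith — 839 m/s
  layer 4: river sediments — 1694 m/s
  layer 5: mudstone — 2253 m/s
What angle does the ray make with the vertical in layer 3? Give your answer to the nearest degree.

12°

Snell's law across each interface conserves sin θ / V, so sin θ_3 = V_3·sin θ₁/V₁.
sin θ_3 = 839 × sin 4.5° / 317 = 0.2077.
θ_3 = arcsin 0.2077 = 11.99°.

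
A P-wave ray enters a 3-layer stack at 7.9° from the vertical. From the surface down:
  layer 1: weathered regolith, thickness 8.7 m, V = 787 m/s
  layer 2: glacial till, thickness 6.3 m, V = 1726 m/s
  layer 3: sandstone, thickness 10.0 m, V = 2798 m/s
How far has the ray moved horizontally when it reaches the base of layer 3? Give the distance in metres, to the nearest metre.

p = sin θ₁/V₁ = sin 7.9°/787 = 1.7464e-04 s/m is conserved through the stack.
Layer 1: θ = 7.90°; offset = 8.7·tan 7.90° = 1.207 m.
Layer 2: sin θ = p·1726 = 0.3014 → θ = 17.54°; offset = 6.3·tan 17.54° = 1.992 m.
Layer 3: sin θ = p·2798 = 0.4887 → θ = 29.25°; offset = 10.0·tan 29.25° = 5.601 m.
Summing the layer offsets gives 8.800 m.

9 m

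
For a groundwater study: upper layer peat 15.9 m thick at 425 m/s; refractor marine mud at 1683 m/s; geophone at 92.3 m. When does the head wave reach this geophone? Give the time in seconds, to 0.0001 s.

0.1272 s

θ_c = arcsin(V₁/V₂) = arcsin(425/1683) = 14.63°, cos θ_c = 0.9676.
Intercept time tᵢ = 2h cos θ_c / V₁ = 2·15.9·0.9676/425 = 0.07240 s.
t = x/V₂ + tᵢ = 92.3/1683 + 0.07240 = 0.12724 s.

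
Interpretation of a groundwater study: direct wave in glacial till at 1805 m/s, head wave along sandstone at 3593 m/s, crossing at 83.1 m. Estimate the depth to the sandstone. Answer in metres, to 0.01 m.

h = (x_cross/2)·√((V₂−V₁)/(V₂+V₁)).
(V₂−V₁)/(V₂+V₁) = (3593−1805)/(3593+1805) = 0.3312; √ = 0.5755.
h = (83.1/2)·0.5755 = 23.91 m.

23.91 m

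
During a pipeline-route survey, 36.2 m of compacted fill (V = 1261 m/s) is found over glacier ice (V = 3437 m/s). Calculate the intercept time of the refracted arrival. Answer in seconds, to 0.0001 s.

θ_c = arcsin(V₁/V₂) = arcsin(1261/3437) = 21.52°; cos θ_c = 0.9303.
tᵢ = 2h·cos θ_c / V₁ = 2·36.2·0.9303 / 1261 = 0.05341 s.

0.0534 s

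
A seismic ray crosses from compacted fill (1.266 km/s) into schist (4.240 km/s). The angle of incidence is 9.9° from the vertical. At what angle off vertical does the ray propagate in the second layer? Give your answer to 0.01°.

35.16°

sin θ₁/V₁ = sin θ₂/V₂ ⇒ sin θ₂ = 4.240·sin 9.9°/1.266 = 4.240·0.1719/1.266 = 0.5758.
θ₂ = arcsin 0.5758 = 35.16° from the normal.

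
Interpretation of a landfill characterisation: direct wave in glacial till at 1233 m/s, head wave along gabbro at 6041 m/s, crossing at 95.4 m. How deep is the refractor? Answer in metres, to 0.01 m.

x_cross = 2h·√((V₂+V₁)/(V₂−V₁)) → h = x_cross / (2·√((V₂+V₁)/(V₂−V₁))).
√((V₂+V₁)/(V₂−V₁)) = √((6041+1233)/(6041−1233)) = 1.2300.
h = 95.4 / (2·1.2300) = 38.78 m.

38.78 m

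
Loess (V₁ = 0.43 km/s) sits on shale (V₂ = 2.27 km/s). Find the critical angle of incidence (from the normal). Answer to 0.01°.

At critical incidence the refracted ray runs along the interface (θ₂ = 90°), so sin θ_c = V₁/V₂.
θ_c = arcsin(0.43/2.27) = arcsin 0.1894 = 10.92°.

10.92°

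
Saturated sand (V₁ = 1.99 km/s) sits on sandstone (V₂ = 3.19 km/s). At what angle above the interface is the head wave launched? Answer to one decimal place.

51.4°

Critical incidence: sin θ_c = V₁/V₂ = 1.99/3.19 = 0.6238.
θ_c = arcsin 0.6238 = 38.60°.
Measured from the interface: 90° − 38.60° = 51.40°.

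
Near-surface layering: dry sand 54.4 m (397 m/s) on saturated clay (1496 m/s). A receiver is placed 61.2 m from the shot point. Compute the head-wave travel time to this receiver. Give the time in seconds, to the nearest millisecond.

0.305 s

t = x/V₂ + 2h·√(V₂²−V₁²)/(V₁V₂).
√(V₂²−V₁²) = √(1496²−397²) = 1442.4 m/s; delay term = 2·54.4·1442.4/(397·1496) = 0.26423 s.
t = 61.2/1496 + 0.26423 = 0.30514 s.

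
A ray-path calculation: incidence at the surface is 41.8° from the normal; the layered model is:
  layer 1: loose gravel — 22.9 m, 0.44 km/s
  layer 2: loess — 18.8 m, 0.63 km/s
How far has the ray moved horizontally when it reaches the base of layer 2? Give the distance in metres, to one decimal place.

Apply Snell's law at each interface; in layer i the horizontal offset is hᵢ·tan θᵢ.
Layer 1: θ = 41.80°; offset = 22.9·tan 41.80° = 20.475 m.
Layer 2: sin θ = 0.63·sin 41.8°/0.44 = 0.9544, θ = 72.62°; offset = 18.8·tan 72.62° = 60.070 m.
Total horizontal offset = 80.545 m.

80.5 m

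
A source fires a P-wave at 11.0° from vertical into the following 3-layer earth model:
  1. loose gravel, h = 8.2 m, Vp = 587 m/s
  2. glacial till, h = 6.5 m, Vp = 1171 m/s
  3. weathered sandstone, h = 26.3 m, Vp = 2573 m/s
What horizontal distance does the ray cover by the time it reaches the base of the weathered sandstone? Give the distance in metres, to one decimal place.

Apply Snell's law at each interface; in layer i the horizontal offset is hᵢ·tan θᵢ.
Layer 1: θ = 11.00°; offset = 8.2·tan 11.00° = 1.594 m.
Layer 2: sin θ = 1171·sin 11.0°/587 = 0.3806, θ = 22.37°; offset = 6.5·tan 22.37° = 2.676 m.
Layer 3: sin θ = 2573·sin 11.0°/587 = 0.8364, θ = 56.76°; offset = 26.3·tan 56.76° = 40.128 m.
Summing the layer offsets gives 44.398 m.

44.4 m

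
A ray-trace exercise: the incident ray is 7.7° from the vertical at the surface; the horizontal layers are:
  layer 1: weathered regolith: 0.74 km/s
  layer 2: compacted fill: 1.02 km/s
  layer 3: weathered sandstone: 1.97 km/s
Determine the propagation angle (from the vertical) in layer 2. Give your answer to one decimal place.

10.6°

Snell's law across each interface conserves sin θ / V, so sin θ_2 = V_2·sin θ₁/V₁.
sin θ_2 = 1.02 × sin 7.7° / 0.74 = 0.1847.
θ_2 = 10.64° from the vertical.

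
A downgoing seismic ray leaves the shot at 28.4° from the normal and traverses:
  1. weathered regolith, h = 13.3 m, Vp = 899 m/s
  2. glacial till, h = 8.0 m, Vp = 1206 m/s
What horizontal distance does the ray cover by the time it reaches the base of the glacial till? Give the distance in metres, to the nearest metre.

Apply Snell's law at each interface; in layer i the horizontal offset is hᵢ·tan θᵢ.
Layer 1: θ = 28.40°; offset = 13.3·tan 28.40° = 7.191 m.
Layer 2: sin θ = 1206·sin 28.4°/899 = 0.6380, θ = 39.65°; offset = 8.0·tan 39.65° = 6.629 m.
Total horizontal offset = 13.820 m.

14 m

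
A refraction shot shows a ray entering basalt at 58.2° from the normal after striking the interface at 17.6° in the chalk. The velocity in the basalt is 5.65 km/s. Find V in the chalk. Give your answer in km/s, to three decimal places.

2.010 km/s

sin 17.6° = 0.3024; sin 58.2° = 0.8499.
V₁ = V₂·(sin θ₁/sin θ₂) = 5.65·(0.3024/0.8499) = 2.010 km/s.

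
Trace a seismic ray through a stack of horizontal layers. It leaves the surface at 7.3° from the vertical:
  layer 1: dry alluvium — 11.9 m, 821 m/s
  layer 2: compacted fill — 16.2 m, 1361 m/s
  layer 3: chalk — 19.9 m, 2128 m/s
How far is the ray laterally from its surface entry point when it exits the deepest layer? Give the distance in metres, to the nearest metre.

p = sin θ₁/V₁ = sin 7.3°/821 = 1.5477e-04 s/m is conserved through the stack.
Layer 1: θ = 7.30°; offset = 11.9·tan 7.30° = 1.524 m.
Layer 2: sin θ = p·1361 = 0.2106 → θ = 12.16°; offset = 16.2·tan 12.16° = 3.491 m.
Layer 3: sin θ = p·2128 = 0.3293 → θ = 19.23°; offset = 19.9·tan 19.23° = 6.941 m.
Σ offsets = 11.956 m.

12 m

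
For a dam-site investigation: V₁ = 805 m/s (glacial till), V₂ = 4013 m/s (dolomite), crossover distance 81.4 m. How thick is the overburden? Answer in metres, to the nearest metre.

x_cross = 2h·√((V₂+V₁)/(V₂−V₁)) → h = x_cross / (2·√((V₂+V₁)/(V₂−V₁))).
√((V₂+V₁)/(V₂−V₁)) = √((4013+805)/(4013−805)) = 1.2255.
h = 81.4 / (2·1.2255) = 33.21 m.

33 m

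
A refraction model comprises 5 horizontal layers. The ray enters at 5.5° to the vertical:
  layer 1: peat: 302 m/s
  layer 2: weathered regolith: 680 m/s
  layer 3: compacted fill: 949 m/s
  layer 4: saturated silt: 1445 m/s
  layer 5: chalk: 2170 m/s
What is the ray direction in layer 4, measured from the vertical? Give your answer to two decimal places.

27.30°

Ray parameter p = sin 5.5° / 302 = 3.1737e-04 s/m.
sin θ_4 = p·V_4 = 3.1737e-04 × 1445 = 0.4586.
θ_4 = arcsin 0.4586 = 27.30°.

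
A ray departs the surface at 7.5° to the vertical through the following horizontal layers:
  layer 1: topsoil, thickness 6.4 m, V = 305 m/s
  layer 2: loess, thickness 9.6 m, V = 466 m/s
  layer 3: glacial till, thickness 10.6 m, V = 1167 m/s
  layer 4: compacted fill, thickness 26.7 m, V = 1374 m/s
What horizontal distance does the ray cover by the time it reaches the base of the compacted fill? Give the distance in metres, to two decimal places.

28.32 m

Apply Snell's law at each interface; in layer i the horizontal offset is hᵢ·tan θᵢ.
Layer 1: θ = 7.50°; offset = 6.4·tan 7.50° = 0.8426 m.
Layer 2: sin θ = 466·sin 7.5°/305 = 0.1994, θ = 11.50°; offset = 9.6·tan 11.50° = 1.9537 m.
Layer 3: sin θ = 1167·sin 7.5°/305 = 0.4994, θ = 29.96°; offset = 10.6·tan 29.96° = 6.1105 m.
Layer 4: sin θ = 1374·sin 7.5°/305 = 0.5880, θ = 36.02°; offset = 26.7·tan 36.02° = 19.4100 m.
Total horizontal offset = 28.3168 m.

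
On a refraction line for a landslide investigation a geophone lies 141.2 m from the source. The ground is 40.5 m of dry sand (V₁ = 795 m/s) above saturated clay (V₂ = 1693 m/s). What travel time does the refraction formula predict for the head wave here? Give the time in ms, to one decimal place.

t = x/V₂ + 2h·√(V₂²−V₁²)/(V₁V₂).
√(V₂²−V₁²) = √(1693²−795²) = 1494.7 m/s; delay term = 2·40.5·1494.7/(795·1693) = 0.08995 s.
t = 141.2/1693 + 0.08995 = 0.17336 s.

173.4 ms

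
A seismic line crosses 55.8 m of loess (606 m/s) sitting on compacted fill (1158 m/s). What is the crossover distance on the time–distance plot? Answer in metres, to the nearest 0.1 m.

199.5 m

x_cross = 2h·√((V₂+V₁)/(V₂−V₁)).
(V₂+V₁)/(V₂−V₁) = (1158+606)/(1158−606) = 3.1957; √ = 1.7876.
x_cross = 2·55.8·1.7876 = 199.50 m.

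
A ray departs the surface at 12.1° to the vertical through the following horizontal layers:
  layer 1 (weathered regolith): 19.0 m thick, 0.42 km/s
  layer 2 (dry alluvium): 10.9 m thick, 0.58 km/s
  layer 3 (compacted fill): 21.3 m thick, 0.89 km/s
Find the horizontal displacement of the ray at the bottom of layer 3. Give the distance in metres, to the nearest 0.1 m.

Ray parameter p = sin 12.1° / 0.42 km/s = 4.9909e-01 s/km.
Layer 1: θ = 12.10°; offset = 19.0·tan 12.10° = 4.073 m.
Layer 2: sin θ = p·0.58 = 0.2895 → θ = 16.83°; offset = 10.9·tan 16.83° = 3.296 m.
Layer 3: sin θ = p·0.89 = 0.4442 → θ = 26.37°; offset = 21.3·tan 26.37° = 10.560 m.
Summing the layer offsets gives 17.930 m.

17.9 m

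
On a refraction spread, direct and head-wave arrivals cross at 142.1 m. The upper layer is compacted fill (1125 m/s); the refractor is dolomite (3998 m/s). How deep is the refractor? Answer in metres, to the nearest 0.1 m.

x_cross = 2h·√((V₂+V₁)/(V₂−V₁)) → h = x_cross / (2·√((V₂+V₁)/(V₂−V₁))).
√((V₂+V₁)/(V₂−V₁)) = √((3998+1125)/(3998−1125)) = 1.3353.
h = 142.1 / (2·1.3353) = 53.21 m.

53.2 m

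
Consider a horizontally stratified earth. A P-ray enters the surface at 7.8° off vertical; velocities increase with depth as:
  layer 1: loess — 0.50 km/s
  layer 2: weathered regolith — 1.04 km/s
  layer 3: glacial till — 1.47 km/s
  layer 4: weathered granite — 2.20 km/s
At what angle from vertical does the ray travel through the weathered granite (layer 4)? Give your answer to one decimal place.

36.7°

Snell's law across each interface conserves sin θ / V, so sin θ_4 = V_4·sin θ₁/V₁.
sin θ_4 = 2.20 × sin 7.8° / 0.50 = 0.5971.
θ_4 = arcsin 0.5971 = 36.67°.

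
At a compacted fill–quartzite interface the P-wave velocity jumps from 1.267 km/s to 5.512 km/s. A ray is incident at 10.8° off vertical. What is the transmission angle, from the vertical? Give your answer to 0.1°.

Snell's law: sin θ₂ = (V₂/V₁)·sin θ₁ = (5.512/1.267)·sin 10.8° = 0.8152.
θ₂ = sin⁻¹(0.8152) = 54.61° (from vertical).

54.6°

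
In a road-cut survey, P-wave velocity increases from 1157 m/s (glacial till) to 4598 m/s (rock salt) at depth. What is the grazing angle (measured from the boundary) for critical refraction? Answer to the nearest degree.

75°

At critical incidence the refracted ray runs along the interface (θ₂ = 90°), so sin θ_c = V₁/V₂.
θ_c = arcsin(1157/4598) = arcsin 0.2516 = 14.57°.
Measured from the interface: 90° − 14.57° = 75.43°.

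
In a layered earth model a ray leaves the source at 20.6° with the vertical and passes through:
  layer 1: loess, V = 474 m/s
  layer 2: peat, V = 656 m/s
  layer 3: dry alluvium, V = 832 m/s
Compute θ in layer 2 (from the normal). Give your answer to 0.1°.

Ray parameter p = sin 20.6° / 474 = 7.4228e-04 s/m.
sin θ_2 = p·V_2 = 7.4228e-04 × 656 = 0.4869.
θ_2 = arcsin 0.4869 = 29.14°.

29.1°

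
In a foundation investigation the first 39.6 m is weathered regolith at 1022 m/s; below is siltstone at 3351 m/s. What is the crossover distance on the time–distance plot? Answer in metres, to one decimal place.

x_cross = 2h·√((V₂+V₁)/(V₂−V₁)).
(V₂+V₁)/(V₂−V₁) = (3351+1022)/(3351−1022) = 1.8776; √ = 1.3703.
x_cross = 2·39.6·1.3703 = 108.53 m.

108.5 m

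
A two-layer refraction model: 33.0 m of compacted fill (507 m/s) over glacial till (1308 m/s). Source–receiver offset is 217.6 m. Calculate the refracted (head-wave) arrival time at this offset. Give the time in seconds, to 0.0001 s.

0.2864 s

θ_c = arcsin(V₁/V₂) = arcsin(507/1308) = 22.81°, cos θ_c = 0.9218.
Intercept time tᵢ = 2h cos θ_c / V₁ = 2·33.0·0.9218/507 = 0.12000 s.
t = x/V₂ + tᵢ = 217.6/1308 + 0.12000 = 0.28636 s.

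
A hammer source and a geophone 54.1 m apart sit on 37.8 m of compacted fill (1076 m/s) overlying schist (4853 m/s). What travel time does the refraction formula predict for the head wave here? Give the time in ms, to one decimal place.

79.7 ms

θ_c = arcsin(V₁/V₂) = arcsin(1076/4853) = 12.81°, cos θ_c = 0.9751.
Intercept time tᵢ = 2h cos θ_c / V₁ = 2·37.8·0.9751/1076 = 0.06851 s.
t = x/V₂ + tᵢ = 54.1/4853 + 0.06851 = 0.07966 s.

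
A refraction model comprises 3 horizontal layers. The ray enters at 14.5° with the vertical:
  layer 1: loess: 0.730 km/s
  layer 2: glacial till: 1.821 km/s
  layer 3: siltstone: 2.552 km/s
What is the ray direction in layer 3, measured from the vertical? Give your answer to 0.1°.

Snell's law across each interface conserves sin θ / V, so sin θ_3 = V_3·sin θ₁/V₁.
sin θ_3 = 2.552 × sin 14.5° / 0.730 = 0.8753.
θ_3 = 61.08° from the vertical.

61.1°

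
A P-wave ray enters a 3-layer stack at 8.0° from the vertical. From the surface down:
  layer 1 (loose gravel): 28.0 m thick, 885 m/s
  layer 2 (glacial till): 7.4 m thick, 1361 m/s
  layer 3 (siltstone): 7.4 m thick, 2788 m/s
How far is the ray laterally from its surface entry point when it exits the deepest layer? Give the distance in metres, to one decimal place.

Ray parameter p = sin 8.0° / 885 m/s = 1.5726e-04 s/m.
Layer 1: θ = 8.00°; offset = 28.0·tan 8.00° = 3.935 m.
Layer 2: sin θ = p·1361 = 0.2140 → θ = 12.36°; offset = 7.4·tan 12.36° = 1.621 m.
Layer 3: sin θ = p·2788 = 0.4384 → θ = 26.00°; offset = 7.4·tan 26.00° = 3.610 m.
Summing the layer offsets gives 9.166 m.

9.2 m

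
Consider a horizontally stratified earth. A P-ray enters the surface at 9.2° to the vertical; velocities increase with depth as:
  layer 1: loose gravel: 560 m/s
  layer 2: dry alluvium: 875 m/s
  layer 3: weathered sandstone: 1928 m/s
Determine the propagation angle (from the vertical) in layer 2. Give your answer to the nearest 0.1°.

Snell's law across each interface conserves sin θ / V, so sin θ_2 = V_2·sin θ₁/V₁.
sin θ_2 = 875 × sin 9.2° / 560 = 0.2498.
θ_2 = arcsin 0.2498 = 14.47°.

14.5°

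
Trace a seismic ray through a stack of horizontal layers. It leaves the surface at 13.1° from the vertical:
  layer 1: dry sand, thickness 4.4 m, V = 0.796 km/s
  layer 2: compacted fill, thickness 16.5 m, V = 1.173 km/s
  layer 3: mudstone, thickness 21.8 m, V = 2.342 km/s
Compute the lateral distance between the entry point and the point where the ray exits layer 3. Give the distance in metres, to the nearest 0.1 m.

p = sin θ₁/V₁ = sin 13.1°/0.796 = 2.8474e-01 s/km is conserved through the stack.
Layer 1: θ = 13.10°; offset = 4.4·tan 13.10° = 1.024 m.
Layer 2: sin θ = p·1.173 = 0.3340 → θ = 19.51°; offset = 16.5·tan 19.51° = 5.847 m.
Layer 3: sin θ = p·2.342 = 0.6669 → θ = 41.82°; offset = 21.8·tan 41.82° = 19.508 m.
Summing the layer offsets gives 26.379 m.

26.4 m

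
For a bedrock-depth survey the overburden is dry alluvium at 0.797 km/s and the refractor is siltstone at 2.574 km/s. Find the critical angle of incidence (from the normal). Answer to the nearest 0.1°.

At critical incidence the refracted ray runs along the interface (θ₂ = 90°), so sin θ_c = V₁/V₂.
θ_c = arcsin(0.797/2.574) = arcsin 0.3096 = 18.04°.

18.0°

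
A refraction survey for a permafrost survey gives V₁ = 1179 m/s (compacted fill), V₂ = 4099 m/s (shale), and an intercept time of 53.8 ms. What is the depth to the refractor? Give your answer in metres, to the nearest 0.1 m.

θ_c = arcsin(1179/4099) = 16.72°; cos θ_c = 0.9577.
tᵢ = 2h cos θ_c/V₁ ⇒ h = tᵢ·V₁/(2 cos θ_c) = 0.0538·1179/(2·0.9577) = 33.11 m.

33.1 m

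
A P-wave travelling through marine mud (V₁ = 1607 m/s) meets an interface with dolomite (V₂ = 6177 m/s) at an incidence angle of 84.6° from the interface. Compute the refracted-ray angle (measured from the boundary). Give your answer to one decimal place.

68.8°

Angle from the normal: 90° − 84.6° = 5.4°.
Snell's law: sin θ₂ = (V₂/V₁)·sin θ₁ = (6177/1607)·sin 5.4° = 0.3617.
θ₂ = sin⁻¹(0.3617) = 21.21° (from vertical).
From the interface: 90° − 21.21° = 68.79°.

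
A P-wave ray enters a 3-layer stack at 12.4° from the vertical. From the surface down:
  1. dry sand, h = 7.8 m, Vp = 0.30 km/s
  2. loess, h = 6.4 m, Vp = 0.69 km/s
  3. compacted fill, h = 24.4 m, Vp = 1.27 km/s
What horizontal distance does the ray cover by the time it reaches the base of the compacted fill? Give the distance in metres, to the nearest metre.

59 m

Ray parameter p = sin 12.4° / 0.30 km/s = 7.1578e-01 s/km.
Layer 1: θ = 12.40°; offset = 7.8·tan 12.40° = 1.715 m.
Layer 2: sin θ = p·0.69 = 0.4939 → θ = 29.60°; offset = 6.4·tan 29.60° = 3.635 m.
Layer 3: sin θ = p·1.27 = 0.9090 → θ = 65.37°; offset = 24.4·tan 65.37° = 53.230 m.
Σ offsets = 58.580 m.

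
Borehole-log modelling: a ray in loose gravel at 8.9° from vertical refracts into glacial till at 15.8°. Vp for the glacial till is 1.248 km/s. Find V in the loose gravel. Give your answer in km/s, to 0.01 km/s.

0.71 km/s

sin 8.9° = 0.1547; sin 15.8° = 0.2723.
V₁ = V₂·(sin θ₁/sin θ₂) = 1.248·(0.1547/0.2723) = 0.71 km/s.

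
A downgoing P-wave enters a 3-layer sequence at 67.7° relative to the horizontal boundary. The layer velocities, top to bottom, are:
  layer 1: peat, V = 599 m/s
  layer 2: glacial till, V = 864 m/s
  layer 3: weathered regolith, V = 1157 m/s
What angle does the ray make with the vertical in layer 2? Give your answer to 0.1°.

From the normal: θ₁ = 90° − 67.7° = 22.3°.
Snell's law across each interface conserves sin θ / V, so sin θ_2 = V_2·sin θ₁/V₁.
sin θ_2 = 864 × sin 22.3° / 599 = 0.5473.
θ_2 = 33.18° from the vertical.

33.2°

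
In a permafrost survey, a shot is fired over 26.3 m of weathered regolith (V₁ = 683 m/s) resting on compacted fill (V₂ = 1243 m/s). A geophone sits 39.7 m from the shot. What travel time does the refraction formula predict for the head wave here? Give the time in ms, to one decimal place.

96.3 ms

θ_c = arcsin(V₁/V₂) = arcsin(683/1243) = 33.33°, cos θ_c = 0.8355.
Intercept time tᵢ = 2h cos θ_c / V₁ = 2·26.3·0.8355/683 = 0.06435 s.
t = x/V₂ + tᵢ = 39.7/1243 + 0.06435 = 0.09628 s.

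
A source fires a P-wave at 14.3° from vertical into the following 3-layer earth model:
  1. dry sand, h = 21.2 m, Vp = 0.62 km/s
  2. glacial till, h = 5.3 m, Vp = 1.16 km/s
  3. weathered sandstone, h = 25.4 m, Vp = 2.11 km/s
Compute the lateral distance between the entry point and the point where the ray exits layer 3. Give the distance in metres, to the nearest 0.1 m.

47.6 m

Ray parameter p = sin 14.3° / 0.62 km/s = 3.9839e-01 s/km.
Layer 1: θ = 14.30°; offset = 21.2·tan 14.30° = 5.404 m.
Layer 2: sin θ = p·1.16 = 0.4621 → θ = 27.52°; offset = 5.3·tan 27.52° = 2.762 m.
Layer 3: sin θ = p·2.11 = 0.8406 → θ = 57.20°; offset = 25.4·tan 57.20° = 39.417 m.
Σ offsets = 47.583 m.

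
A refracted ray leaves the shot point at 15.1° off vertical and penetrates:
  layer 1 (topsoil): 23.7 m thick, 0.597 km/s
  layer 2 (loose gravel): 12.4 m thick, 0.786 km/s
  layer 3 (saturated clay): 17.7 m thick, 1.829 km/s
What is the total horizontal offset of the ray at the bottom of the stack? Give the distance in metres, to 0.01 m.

34.37 m

Apply Snell's law at each interface; in layer i the horizontal offset is hᵢ·tan θᵢ.
Layer 1: θ = 15.10°; offset = 23.7·tan 15.10° = 6.3948 m.
Layer 2: sin θ = 0.786·sin 15.1°/0.597 = 0.3430, θ = 20.06°; offset = 12.4·tan 20.06° = 4.5275 m.
Layer 3: sin θ = 1.829·sin 15.1°/0.597 = 0.7981, θ = 52.95°; offset = 17.7·tan 52.95° = 23.4449 m.
Summing the layer offsets gives 34.3672 m.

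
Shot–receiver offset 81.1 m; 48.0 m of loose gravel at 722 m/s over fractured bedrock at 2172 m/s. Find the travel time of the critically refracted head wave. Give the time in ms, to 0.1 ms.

162.7 ms

θ_c = arcsin(V₁/V₂) = arcsin(722/2172) = 19.42°, cos θ_c = 0.9431.
Intercept time tᵢ = 2h cos θ_c / V₁ = 2·48.0·0.9431/722 = 0.12540 s.
t = x/V₂ + tᵢ = 81.1/2172 + 0.12540 = 0.16274 s.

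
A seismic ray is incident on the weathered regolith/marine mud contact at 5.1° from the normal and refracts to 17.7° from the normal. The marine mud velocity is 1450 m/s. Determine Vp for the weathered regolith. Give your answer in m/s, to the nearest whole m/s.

424 m/s

sin 5.1° = 0.0889; sin 17.7° = 0.3040.
V₁ = V₂·(sin θ₁/sin θ₂) = 1450·(0.0889/0.3040) = 423.96 m/s.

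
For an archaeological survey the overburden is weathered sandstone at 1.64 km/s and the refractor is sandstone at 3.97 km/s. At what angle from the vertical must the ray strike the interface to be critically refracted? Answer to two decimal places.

Critical incidence: sin θ_c = V₁/V₂ = 1.64/3.97 = 0.4131.
θ_c = arcsin 0.4131 = 24.40°.

24.40°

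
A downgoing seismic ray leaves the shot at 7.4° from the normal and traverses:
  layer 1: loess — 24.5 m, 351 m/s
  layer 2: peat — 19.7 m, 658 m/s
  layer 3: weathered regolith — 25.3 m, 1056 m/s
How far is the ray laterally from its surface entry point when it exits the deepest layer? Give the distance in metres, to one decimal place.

18.7 m

p = sin θ₁/V₁ = sin 7.4°/351 = 3.6694e-04 s/m is conserved through the stack.
Layer 1: θ = 7.40°; offset = 24.5·tan 7.40° = 3.182 m.
Layer 2: sin θ = p·658 = 0.2414 → θ = 13.97°; offset = 19.7·tan 13.97° = 4.901 m.
Layer 3: sin θ = p·1056 = 0.3875 → θ = 22.80°; offset = 25.3·tan 22.80° = 10.634 m.
Total horizontal offset = 18.718 m.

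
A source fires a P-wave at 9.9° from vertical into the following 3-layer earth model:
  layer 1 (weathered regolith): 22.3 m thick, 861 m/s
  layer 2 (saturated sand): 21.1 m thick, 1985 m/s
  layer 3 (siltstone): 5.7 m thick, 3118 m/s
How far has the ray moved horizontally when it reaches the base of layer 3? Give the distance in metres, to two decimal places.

Apply Snell's law at each interface; in layer i the horizontal offset is hᵢ·tan θᵢ.
Layer 1: θ = 9.90°; offset = 22.3·tan 9.90° = 3.8920 m.
Layer 2: sin θ = 1985·sin 9.9°/861 = 0.3964, θ = 23.35°; offset = 21.1·tan 23.35° = 9.1097 m.
Layer 3: sin θ = 3118·sin 9.9°/861 = 0.6226, θ = 38.51°; offset = 5.7·tan 38.51° = 4.5352 m.
Total horizontal offset = 17.5369 m.

17.54 m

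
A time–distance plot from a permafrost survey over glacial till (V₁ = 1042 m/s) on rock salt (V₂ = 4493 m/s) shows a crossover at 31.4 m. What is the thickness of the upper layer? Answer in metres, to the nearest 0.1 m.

h = (x_cross/2)·√((V₂−V₁)/(V₂+V₁)).
(V₂−V₁)/(V₂+V₁) = (4493−1042)/(4493+1042) = 0.6235; √ = 0.7896.
h = (31.4/2)·0.7896 = 12.40 m.

12.4 m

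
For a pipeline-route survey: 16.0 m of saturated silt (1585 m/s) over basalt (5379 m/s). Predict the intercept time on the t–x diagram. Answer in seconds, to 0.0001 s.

tᵢ = 2h·√(V₂²−V₁²)/(V₁V₂).
√(V₂²−V₁²) = √(5379²−1585²) = 5140.2 m/s.
tᵢ = 2·16.0·5140.2/(1585·5379) = 0.01929 s.

0.0193 s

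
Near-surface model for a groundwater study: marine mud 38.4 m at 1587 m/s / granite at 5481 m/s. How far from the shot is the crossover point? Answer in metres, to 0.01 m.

θ_c = arcsin(1587/5481) = 16.83°, so cos θ_c = 0.9572 and tᵢ = 2h cos θ_c/V₁ = 0.0463 s.
At crossover x/V₁ = x/V₂ + tᵢ ⇒ x = tᵢ/(1/V₁ − 1/V₂) = 0.04632/(6.3012e-04 − 1.8245e-04) = 103.47 m.

103.47 m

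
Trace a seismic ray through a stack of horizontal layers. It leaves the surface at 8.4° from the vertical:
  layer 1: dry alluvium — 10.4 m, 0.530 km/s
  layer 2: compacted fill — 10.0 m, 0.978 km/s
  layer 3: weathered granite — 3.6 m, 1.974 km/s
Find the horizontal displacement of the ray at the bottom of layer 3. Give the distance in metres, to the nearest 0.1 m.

6.7 m

Apply Snell's law at each interface; in layer i the horizontal offset is hᵢ·tan θᵢ.
Layer 1: θ = 8.40°; offset = 10.4·tan 8.40° = 1.536 m.
Layer 2: sin θ = 0.978·sin 8.4°/0.530 = 0.2696, θ = 15.64°; offset = 10.0·tan 15.64° = 2.799 m.
Layer 3: sin θ = 1.974·sin 8.4°/0.530 = 0.5441, θ = 32.96°; offset = 3.6·tan 32.96° = 2.335 m.
Summing the layer offsets gives 6.670 m.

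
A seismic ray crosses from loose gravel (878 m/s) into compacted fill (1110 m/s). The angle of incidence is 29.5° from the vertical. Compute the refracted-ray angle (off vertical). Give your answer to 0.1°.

38.5°

sin θ₁/V₁ = sin θ₂/V₂ ⇒ sin θ₂ = 1110·sin 29.5°/878 = 1110·0.4924/878 = 0.6225.
θ₂ = arcsin 0.6225 = 38.50° from the normal.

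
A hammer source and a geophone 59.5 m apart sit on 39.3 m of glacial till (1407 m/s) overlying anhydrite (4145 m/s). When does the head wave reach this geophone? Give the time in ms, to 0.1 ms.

66.9 ms

θ_c = arcsin(V₁/V₂) = arcsin(1407/4145) = 19.84°, cos θ_c = 0.9406.
Intercept time tᵢ = 2h cos θ_c / V₁ = 2·39.3·0.9406/1407 = 0.05255 s.
t = x/V₂ + tᵢ = 59.5/4145 + 0.05255 = 0.06690 s.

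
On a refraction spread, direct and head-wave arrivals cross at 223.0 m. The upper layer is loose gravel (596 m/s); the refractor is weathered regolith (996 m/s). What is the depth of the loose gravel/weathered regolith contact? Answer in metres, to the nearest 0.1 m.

55.9 m

h = (x_cross/2)·√((V₂−V₁)/(V₂+V₁)).
(V₂−V₁)/(V₂+V₁) = (996−596)/(996+596) = 0.2513; √ = 0.5013.
h = (223.0/2)·0.5013 = 55.89 m.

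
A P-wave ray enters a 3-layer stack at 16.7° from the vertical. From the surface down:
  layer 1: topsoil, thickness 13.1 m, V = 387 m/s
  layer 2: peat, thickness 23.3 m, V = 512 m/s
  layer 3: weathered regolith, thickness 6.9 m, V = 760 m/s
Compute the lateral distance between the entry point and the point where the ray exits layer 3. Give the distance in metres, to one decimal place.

18.2 m

Ray parameter p = sin 16.7° / 387 m/s = 7.4253e-04 s/m.
Layer 1: θ = 16.70°; offset = 13.1·tan 16.70° = 3.930 m.
Layer 2: sin θ = p·512 = 0.3802 → θ = 22.34°; offset = 23.3·tan 22.34° = 9.577 m.
Layer 3: sin θ = p·760 = 0.5643 → θ = 34.36°; offset = 6.9·tan 34.36° = 4.717 m.
Σ offsets = 18.224 m.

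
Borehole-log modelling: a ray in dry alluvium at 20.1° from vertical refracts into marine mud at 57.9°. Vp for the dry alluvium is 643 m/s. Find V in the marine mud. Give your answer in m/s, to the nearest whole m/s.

1585 m/s

Snell's law: sin 20.1°/V₁ = sin 57.9°/V₂.
V₂ = V₁·sin 57.9°/sin 20.1° = 643 × 2.4650 = 1585.00 m/s.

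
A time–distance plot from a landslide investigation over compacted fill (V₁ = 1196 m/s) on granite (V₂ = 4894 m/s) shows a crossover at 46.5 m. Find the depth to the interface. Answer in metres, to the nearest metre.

h = (x_cross/2)·√((V₂−V₁)/(V₂+V₁)).
(V₂−V₁)/(V₂+V₁) = (4894−1196)/(4894+1196) = 0.6072; √ = 0.7792.
h = (46.5/2)·0.7792 = 18.12 m.

18 m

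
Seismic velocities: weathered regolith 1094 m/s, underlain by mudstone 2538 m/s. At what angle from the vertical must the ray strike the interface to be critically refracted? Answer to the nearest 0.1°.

At critical incidence the refracted ray runs along the interface (θ₂ = 90°), so sin θ_c = V₁/V₂.
θ_c = arcsin(1094/2538) = arcsin 0.4310 = 25.53°.

25.5°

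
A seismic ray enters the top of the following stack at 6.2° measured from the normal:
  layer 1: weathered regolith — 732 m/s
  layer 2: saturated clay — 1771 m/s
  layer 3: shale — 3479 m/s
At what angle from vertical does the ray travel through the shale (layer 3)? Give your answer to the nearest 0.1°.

Ray parameter p = sin 6.2° / 732 = 1.4754e-04 s/m.
sin θ_3 = p·V_3 = 1.4754e-04 × 3479 = 0.5133.
θ_3 = 30.88° from the vertical.

30.9°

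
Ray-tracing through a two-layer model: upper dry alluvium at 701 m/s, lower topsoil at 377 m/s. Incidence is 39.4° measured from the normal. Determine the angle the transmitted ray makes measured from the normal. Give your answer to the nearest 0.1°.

20.0°

Snell's law: sin θ₂ = (V₂/V₁)·sin θ₁ = (377/701)·sin 39.4° = 0.3414.
θ₂ = arcsin 0.3414 = 19.96° from the normal.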